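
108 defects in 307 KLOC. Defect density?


Defect density = defects / KLOC
Defect density = 108 / 307
Defect density = 0.352 defects/KLOC

0.352 defects/KLOC


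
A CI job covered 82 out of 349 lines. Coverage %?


Coverage = covered / total * 100
Coverage = 82 / 349 * 100
Coverage = 23.5%

23.5%


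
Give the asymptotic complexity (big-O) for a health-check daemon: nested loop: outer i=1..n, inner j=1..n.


Reasoning: n iterations times n iterations
Complexity: O(n^2)

O(n^2)


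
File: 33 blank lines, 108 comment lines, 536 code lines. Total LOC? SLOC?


Total LOC = blank + comment + code
Total LOC = 33 + 108 + 536 = 677
SLOC (source only) = code = 536

Total LOC: 677, SLOC: 536


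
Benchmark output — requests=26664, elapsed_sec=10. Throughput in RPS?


Formula: throughput = requests / seconds
throughput = 26664 / 10
throughput = 2666.4 requests/second

2666.4 requests/second


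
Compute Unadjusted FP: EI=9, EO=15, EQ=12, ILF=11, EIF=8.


UFP = EI*4 + EO*5 + EQ*4 + ILF*10 + EIF*7
UFP = 9*4 + 15*5 + 12*4 + 11*10 + 8*7
UFP = 36 + 75 + 48 + 110 + 56
UFP = 325

325


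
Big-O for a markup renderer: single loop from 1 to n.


Reasoning: one pass through n items
Complexity: O(n)

O(n)


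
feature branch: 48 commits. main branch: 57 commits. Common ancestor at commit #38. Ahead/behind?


Common ancestor: commit #38
feature commits after divergence: 48 - 38 = 10
main commits after divergence: 57 - 38 = 19
feature is 10 commits ahead of main
main is 19 commits ahead of feature

feature ahead: 10, main ahead: 19


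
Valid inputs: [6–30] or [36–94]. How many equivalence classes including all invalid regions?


Valid ranges: [6,30] and [36,94]
Class 1: x < 6 — invalid
Class 2: 6 ≤ x ≤ 30 — valid
Class 3: 30 < x < 36 — invalid (gap between ranges)
Class 4: 36 ≤ x ≤ 94 — valid
Class 5: x > 94 — invalid
Total equivalence classes: 5

5 equivalence classes


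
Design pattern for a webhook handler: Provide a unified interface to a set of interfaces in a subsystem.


This matches the Facade pattern

Facade


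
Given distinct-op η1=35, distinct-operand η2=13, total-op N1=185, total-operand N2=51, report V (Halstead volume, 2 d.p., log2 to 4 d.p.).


Formula: V = N * log2(η), where N = N1 + N2 and η = η1 + η2
η = 35 + 13 = 48
N = 185 + 51 = 236
log2(48) ≈ 5.5850
V = 236 * 5.5850 = 1318.06

1318.06


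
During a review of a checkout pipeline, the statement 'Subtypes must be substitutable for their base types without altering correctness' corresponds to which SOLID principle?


This describes the Liskov Substitution Principle (LSP)

Liskov Substitution Principle (LSP)


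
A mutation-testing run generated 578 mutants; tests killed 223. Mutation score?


Mutation score = killed / total * 100
Mutation score = 223 / 578 * 100
Mutation score = 38.58%

38.58%


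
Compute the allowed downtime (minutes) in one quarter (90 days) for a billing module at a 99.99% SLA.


Formula: allowed downtime = period * (100 - SLA) / 100
Period (quarter (90 days)) = 129600 minutes
Unavailability fraction = (100 - 99.99) / 100
Allowed downtime = 129600 * (100 - 99.99) / 100
Allowed downtime = 12.96 minutes

12.96 minutes


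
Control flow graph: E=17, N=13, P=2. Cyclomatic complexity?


Formula: V(G) = E - N + 2P
V(G) = 17 - 13 + 2*2
V(G) = 4 + 4
V(G) = 8

8


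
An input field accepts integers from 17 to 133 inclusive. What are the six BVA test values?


Range: [17, 133]
Boundaries: just below min, min, min+1, max-1, max, just above max
Values: [16, 17, 18, 132, 133, 134]

[16, 17, 18, 132, 133, 134]


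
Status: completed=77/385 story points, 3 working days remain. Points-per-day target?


Formula: Required rate = Remaining points / Days left
Remaining = 385 - 77 = 308 points
Required rate = 308 / 3 = 102.67 points/day

102.67 points/day


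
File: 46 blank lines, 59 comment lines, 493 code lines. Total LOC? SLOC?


Total LOC = blank + comment + code
Total LOC = 46 + 59 + 493 = 598
SLOC (source only) = code = 493

Total LOC: 598, SLOC: 493


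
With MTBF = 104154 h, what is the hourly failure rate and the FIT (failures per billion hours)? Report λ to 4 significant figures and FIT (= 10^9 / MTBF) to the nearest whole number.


Formula: λ = 1 / MTBF; FIT = λ × 1e9 = 1e9 / MTBF
λ = 1 / 104154 ≈ 9.601e-06 failures/hour
FIT = 1e9 / 104154 ≈ 9601 failures per 1e9 hours (nearest whole number)

λ = 9.601e-06 /h, FIT = 9601


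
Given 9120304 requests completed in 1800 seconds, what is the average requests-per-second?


Formula: throughput = requests / seconds
throughput = 9120304 / 1800
throughput = 5066.84 requests/second

5066.84 requests/second


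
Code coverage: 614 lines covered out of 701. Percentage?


Coverage = covered / total * 100
Coverage = 614 / 701 * 100
Coverage = 87.59%

87.59%


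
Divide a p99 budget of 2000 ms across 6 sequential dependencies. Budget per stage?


Formula: per_stage = total_budget / stages
per_stage = 2000 / 6
per_stage = 333.33 ms

333.33 ms


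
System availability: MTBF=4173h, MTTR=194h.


Availability = MTBF / (MTBF + MTTR)
Availability = 4173 / (4173 + 194)
Availability = 4173 / 4367
Availability = 95.5576%

95.5576%


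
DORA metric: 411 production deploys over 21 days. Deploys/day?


Formula: deployments per day = releases / days
= 411 / 21
= 19.571 deploys/day
(equivalently, 137.0 deploys/week)

19.571 deploys/day


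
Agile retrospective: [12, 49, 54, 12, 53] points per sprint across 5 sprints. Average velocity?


Formula: Avg velocity = Total points / Number of sprints
Points: [12, 49, 54, 12, 53]
Sum = 12 + 49 + 54 + 12 + 53 = 180
Avg velocity = 180 / 5 = 36.0 points/sprint

36.0 points/sprint


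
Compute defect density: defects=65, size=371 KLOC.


Defect density = defects / KLOC
Defect density = 65 / 371
Defect density = 0.175 defects/KLOC

0.175 defects/KLOC


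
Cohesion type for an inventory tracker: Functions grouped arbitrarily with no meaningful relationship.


Reasoning: Worst: random grouping
Type: Coincidental cohesion

Coincidental cohesion


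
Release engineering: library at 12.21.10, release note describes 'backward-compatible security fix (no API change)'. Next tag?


Current: 12.21.10
Change category: 'backward-compatible security fix (no API change)' → patch bump
SemVer rule: patch bump → increment PATCH (MAJOR and MINOR unchanged)
New: 12.21.11

12.21.11


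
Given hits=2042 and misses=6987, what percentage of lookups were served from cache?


Formula: hit rate = hits / (hits + misses) * 100
hit rate = 2042 / (2042 + 6987) * 100
hit rate = 2042 / 9029 * 100
hit rate = 22.62%

22.62%


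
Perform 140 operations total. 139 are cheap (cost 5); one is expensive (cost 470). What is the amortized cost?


Formula: Amortized cost = Total cost / Operations
Total cost = (139 * 5) + (1 * 470)
Total cost = 695 + 470 = 1165
Amortized = 1165 / 140 = 8.3214

8.3214


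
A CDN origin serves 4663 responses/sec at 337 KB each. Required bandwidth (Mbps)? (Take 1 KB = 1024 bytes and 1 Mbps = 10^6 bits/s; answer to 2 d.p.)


Formula: Mbps = payload_bytes * RPS * 8 / 1e6
Payload per request = 337 KB = 337 * 1024 = 345088 bytes
Total bytes/sec = 345088 * 4663 = 1609145344
Total bits/sec = 1609145344 * 8 = 12873162752
Mbps = 12873162752 / 1e6 = 12873.16

12873.16 Mbps


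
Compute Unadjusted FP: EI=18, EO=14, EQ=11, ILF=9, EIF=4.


UFP = EI*4 + EO*5 + EQ*4 + ILF*10 + EIF*7
UFP = 18*4 + 14*5 + 11*4 + 9*10 + 4*7
UFP = 72 + 70 + 44 + 90 + 28
UFP = 304

304


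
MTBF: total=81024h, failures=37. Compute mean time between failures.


Formula: MTBF = Total operating time / Number of failures
MTBF = 81024 / 37
MTBF = 2189.84 hours

2189.84 hours


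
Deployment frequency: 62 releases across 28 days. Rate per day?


Formula: deployments per day = releases / days
= 62 / 28
= 2.214 deploys/day
(equivalently, 15.5 deploys/week)

2.214 deploys/day


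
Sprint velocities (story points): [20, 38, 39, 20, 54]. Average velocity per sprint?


Formula: Avg velocity = Total points / Number of sprints
Points: [20, 38, 39, 20, 54]
Sum = 20 + 38 + 39 + 20 + 54 = 171
Avg velocity = 171 / 5 = 34.2 points/sprint

34.2 points/sprint


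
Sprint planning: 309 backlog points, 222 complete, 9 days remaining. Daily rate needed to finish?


Formula: Required rate = Remaining points / Days left
Remaining = 309 - 222 = 87 points
Required rate = 87 / 9 = 9.67 points/day

9.67 points/day


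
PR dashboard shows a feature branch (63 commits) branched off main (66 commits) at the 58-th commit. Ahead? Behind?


Common ancestor: commit #58
feature commits after divergence: 63 - 58 = 5
main commits after divergence: 66 - 58 = 8
feature is 5 commits ahead of main
main is 8 commits ahead of feature

feature ahead: 5, main ahead: 8


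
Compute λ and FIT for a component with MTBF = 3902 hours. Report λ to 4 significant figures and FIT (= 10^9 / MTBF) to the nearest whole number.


Formula: λ = 1 / MTBF; FIT = λ × 1e9 = 1e9 / MTBF
λ = 1 / 3902 ≈ 2.563e-04 failures/hour
FIT = 1e9 / 3902 ≈ 256279 failures per 1e9 hours (nearest whole number)

λ = 2.563e-04 /h, FIT = 256279


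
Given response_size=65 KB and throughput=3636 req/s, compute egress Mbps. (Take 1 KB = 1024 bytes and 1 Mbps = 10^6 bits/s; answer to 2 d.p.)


Formula: Mbps = payload_bytes * RPS * 8 / 1e6
Payload per request = 65 KB = 65 * 1024 = 66560 bytes
Total bytes/sec = 66560 * 3636 = 242012160
Total bits/sec = 242012160 * 8 = 1936097280
Mbps = 1936097280 / 1e6 = 1936.1

1936.1 Mbps


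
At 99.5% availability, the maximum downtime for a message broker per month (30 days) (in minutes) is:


Formula: allowed downtime = period * (100 - SLA) / 100
Period (month (30 days)) = 43200 minutes
Unavailability fraction = (100 - 99.5) / 100
Allowed downtime = 43200 * (100 - 99.5) / 100
Allowed downtime = 216.0 minutes

216.0 minutes


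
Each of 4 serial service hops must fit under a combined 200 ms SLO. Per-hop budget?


Formula: per_stage = total_budget / stages
per_stage = 200 / 4
per_stage = 50.0 ms

50.0 ms


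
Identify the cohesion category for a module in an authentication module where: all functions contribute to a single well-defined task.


Reasoning: Best: single purpose
Type: Functional cohesion

Functional cohesion


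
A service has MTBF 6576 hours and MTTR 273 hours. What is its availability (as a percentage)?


Availability = MTBF / (MTBF + MTTR)
Availability = 6576 / (6576 + 273)
Availability = 6576 / 6849
Availability = 96.014%

96.014%


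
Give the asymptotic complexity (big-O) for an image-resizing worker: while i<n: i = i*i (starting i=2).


Reasoning: squaring drives double-exponential growth; iterations ~ log log n
Complexity: O(log log n)

O(log log n)


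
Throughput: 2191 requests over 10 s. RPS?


Formula: throughput = requests / seconds
throughput = 2191 / 10
throughput = 219.1 requests/second

219.1 requests/second


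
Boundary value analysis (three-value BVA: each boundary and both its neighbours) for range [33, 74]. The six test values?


Range: [33, 74]
Boundaries: just below min, min, min+1, max-1, max, just above max
Values: [32, 33, 34, 73, 74, 75]

[32, 33, 34, 73, 74, 75]


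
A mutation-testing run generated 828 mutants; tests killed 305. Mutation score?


Mutation score = killed / total * 100
Mutation score = 305 / 828 * 100
Mutation score = 36.84%

36.84%


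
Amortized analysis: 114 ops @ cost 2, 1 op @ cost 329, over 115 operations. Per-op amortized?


Formula: Amortized cost = Total cost / Operations
Total cost = (114 * 2) + (1 * 329)
Total cost = 228 + 329 = 557
Amortized = 557 / 115 = 4.8435

4.8435


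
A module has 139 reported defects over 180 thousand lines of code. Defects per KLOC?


Defect density = defects / KLOC
Defect density = 139 / 180
Defect density = 0.772 defects/KLOC

0.772 defects/KLOC


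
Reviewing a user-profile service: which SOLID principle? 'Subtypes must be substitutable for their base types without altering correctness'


This describes the Liskov Substitution Principle (LSP)

Liskov Substitution Principle (LSP)


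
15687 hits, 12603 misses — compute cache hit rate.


Formula: hit rate = hits / (hits + misses) * 100
hit rate = 15687 / (15687 + 12603) * 100
hit rate = 15687 / 28290 * 100
hit rate = 55.45%

55.45%


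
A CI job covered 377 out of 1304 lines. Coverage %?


Coverage = covered / total * 100
Coverage = 377 / 1304 * 100
Coverage = 28.91%

28.91%


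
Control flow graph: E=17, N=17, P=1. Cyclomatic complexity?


Formula: V(G) = E - N + 2P
V(G) = 17 - 17 + 2*1
V(G) = 0 + 2
V(G) = 2

2


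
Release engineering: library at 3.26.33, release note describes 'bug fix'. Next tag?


Current: 3.26.33
Change category: 'bug fix' → patch bump
SemVer rule: patch bump → increment PATCH (MAJOR and MINOR unchanged)
New: 3.26.34

3.26.34


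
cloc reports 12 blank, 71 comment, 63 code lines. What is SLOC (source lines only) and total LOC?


Total LOC = blank + comment + code
Total LOC = 12 + 71 + 63 = 146
SLOC (source only) = code = 63

Total LOC: 146, SLOC: 63


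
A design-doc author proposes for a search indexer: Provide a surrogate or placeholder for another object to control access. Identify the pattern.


This matches the Proxy pattern

Proxy


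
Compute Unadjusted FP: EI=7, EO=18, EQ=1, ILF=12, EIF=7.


UFP = EI*4 + EO*5 + EQ*4 + ILF*10 + EIF*7
UFP = 7*4 + 18*5 + 1*4 + 12*10 + 7*7
UFP = 28 + 90 + 4 + 120 + 49
UFP = 291

291


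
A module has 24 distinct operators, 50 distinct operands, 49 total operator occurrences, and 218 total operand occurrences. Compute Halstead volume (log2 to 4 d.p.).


Formula: V = N * log2(η), where N = N1 + N2 and η = η1 + η2
η = 24 + 50 = 74
N = 49 + 218 = 267
log2(74) ≈ 6.2095
V = 267 * 6.2095 = 1657.94

1657.94


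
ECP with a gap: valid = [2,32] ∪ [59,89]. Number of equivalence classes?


Valid ranges: [2,32] and [59,89]
Class 1: x < 2 — invalid
Class 2: 2 ≤ x ≤ 32 — valid
Class 3: 32 < x < 59 — invalid (gap between ranges)
Class 4: 59 ≤ x ≤ 89 — valid
Class 5: x > 89 — invalid
Total equivalence classes: 5

5 equivalence classes


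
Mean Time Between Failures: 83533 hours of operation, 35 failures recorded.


Formula: MTBF = Total operating time / Number of failures
MTBF = 83533 / 35
MTBF = 2386.66 hours

2386.66 hours


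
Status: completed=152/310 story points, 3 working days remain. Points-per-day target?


Formula: Required rate = Remaining points / Days left
Remaining = 310 - 152 = 158 points
Required rate = 158 / 3 = 52.67 points/day

52.67 points/day


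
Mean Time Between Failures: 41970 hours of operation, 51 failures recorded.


Formula: MTBF = Total operating time / Number of failures
MTBF = 41970 / 51
MTBF = 822.94 hours

822.94 hours


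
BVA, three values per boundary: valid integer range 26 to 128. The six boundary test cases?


Range: [26, 128]
Boundaries: just below min, min, min+1, max-1, max, just above max
Values: [25, 26, 27, 127, 128, 129]

[25, 26, 27, 127, 128, 129]


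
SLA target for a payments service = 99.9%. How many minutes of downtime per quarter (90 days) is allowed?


Formula: allowed downtime = period * (100 - SLA) / 100
Period (quarter (90 days)) = 129600 minutes
Unavailability fraction = (100 - 99.9) / 100
Allowed downtime = 129600 * (100 - 99.9) / 100
Allowed downtime = 129.6 minutes

129.6 minutes


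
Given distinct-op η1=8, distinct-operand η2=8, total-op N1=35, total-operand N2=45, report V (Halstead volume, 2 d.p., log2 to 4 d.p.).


Formula: V = N * log2(η), where N = N1 + N2 and η = η1 + η2
η = 8 + 8 = 16
N = 35 + 45 = 80
log2(16) ≈ 4.0000
V = 80 * 4.0000 = 320.00

320.00


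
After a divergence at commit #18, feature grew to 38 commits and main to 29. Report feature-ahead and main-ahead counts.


Common ancestor: commit #18
feature commits after divergence: 38 - 18 = 20
main commits after divergence: 29 - 18 = 11
feature is 20 commits ahead of main
main is 11 commits ahead of feature

feature ahead: 20, main ahead: 11


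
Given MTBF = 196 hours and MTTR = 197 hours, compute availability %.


Availability = MTBF / (MTBF + MTTR)
Availability = 196 / (196 + 197)
Availability = 196 / 393
Availability = 49.8728%

49.8728%


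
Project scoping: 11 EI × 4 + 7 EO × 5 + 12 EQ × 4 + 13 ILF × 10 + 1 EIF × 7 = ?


UFP = EI*4 + EO*5 + EQ*4 + ILF*10 + EIF*7
UFP = 11*4 + 7*5 + 12*4 + 13*10 + 1*7
UFP = 44 + 35 + 48 + 130 + 7
UFP = 264

264


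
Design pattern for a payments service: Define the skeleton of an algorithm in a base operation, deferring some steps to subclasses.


This matches the Template Method pattern

Template Method


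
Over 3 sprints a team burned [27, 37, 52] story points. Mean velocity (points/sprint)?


Formula: Avg velocity = Total points / Number of sprints
Points: [27, 37, 52]
Sum = 27 + 37 + 52 = 116
Avg velocity = 116 / 3 = 38.67 points/sprint

38.67 points/sprint


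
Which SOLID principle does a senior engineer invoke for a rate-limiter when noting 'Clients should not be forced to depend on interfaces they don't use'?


This describes the Interface Segregation Principle (ISP)

Interface Segregation Principle (ISP)


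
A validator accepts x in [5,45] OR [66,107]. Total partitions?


Valid ranges: [5,45] and [66,107]
Class 1: x < 5 — invalid
Class 2: 5 ≤ x ≤ 45 — valid
Class 3: 45 < x < 66 — invalid (gap between ranges)
Class 4: 66 ≤ x ≤ 107 — valid
Class 5: x > 107 — invalid
Total equivalence classes: 5

5 equivalence classes


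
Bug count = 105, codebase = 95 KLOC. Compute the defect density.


Defect density = defects / KLOC
Defect density = 105 / 95
Defect density = 1.105 defects/KLOC

1.105 defects/KLOC


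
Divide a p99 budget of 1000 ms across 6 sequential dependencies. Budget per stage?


Formula: per_stage = total_budget / stages
per_stage = 1000 / 6
per_stage = 166.67 ms

166.67 ms


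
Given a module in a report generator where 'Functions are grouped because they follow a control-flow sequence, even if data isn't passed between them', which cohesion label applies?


Reasoning: Grouped by order of execution within a routine, not by data flow
Type: Procedural cohesion

Procedural cohesion


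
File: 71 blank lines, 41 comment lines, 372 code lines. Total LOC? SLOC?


Total LOC = blank + comment + code
Total LOC = 71 + 41 + 372 = 484
SLOC (source only) = code = 372

Total LOC: 484, SLOC: 372


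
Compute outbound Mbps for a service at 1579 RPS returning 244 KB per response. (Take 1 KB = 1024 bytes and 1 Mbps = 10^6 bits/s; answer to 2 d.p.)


Formula: Mbps = payload_bytes * RPS * 8 / 1e6
Payload per request = 244 KB = 244 * 1024 = 249856 bytes
Total bytes/sec = 249856 * 1579 = 394522624
Total bits/sec = 394522624 * 8 = 3156180992
Mbps = 3156180992 / 1e6 = 3156.18

3156.18 Mbps


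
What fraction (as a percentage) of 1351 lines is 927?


Coverage = covered / total * 100
Coverage = 927 / 1351 * 100
Coverage = 68.62%

68.62%


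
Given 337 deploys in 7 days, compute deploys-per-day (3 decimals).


Formula: deployments per day = releases / days
= 337 / 7
= 48.143 deploys/day
(equivalently, 337.0 deploys/week)

48.143 deploys/day


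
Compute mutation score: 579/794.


Mutation score = killed / total * 100
Mutation score = 579 / 794 * 100
Mutation score = 72.92%

72.92%


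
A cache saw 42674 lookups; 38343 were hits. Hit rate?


Formula: hit rate = hits / (hits + misses) * 100
hit rate = 38343 / (38343 + 4331) * 100
hit rate = 38343 / 42674 * 100
hit rate = 89.85%

89.85%


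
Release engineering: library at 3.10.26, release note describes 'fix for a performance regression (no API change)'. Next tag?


Current: 3.10.26
Change category: 'fix for a performance regression (no API change)' → patch bump
SemVer rule: patch bump → increment PATCH (MAJOR and MINOR unchanged)
New: 3.10.27

3.10.27


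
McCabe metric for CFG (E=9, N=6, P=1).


Formula: V(G) = E - N + 2P
V(G) = 9 - 6 + 2*1
V(G) = 3 + 2
V(G) = 5

5


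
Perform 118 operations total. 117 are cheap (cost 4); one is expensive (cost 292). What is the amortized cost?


Formula: Amortized cost = Total cost / Operations
Total cost = (117 * 4) + (1 * 292)
Total cost = 468 + 292 = 760
Amortized = 760 / 118 = 6.4407

6.4407


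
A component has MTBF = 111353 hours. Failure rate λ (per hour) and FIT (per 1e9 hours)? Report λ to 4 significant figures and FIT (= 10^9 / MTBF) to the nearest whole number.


Formula: λ = 1 / MTBF; FIT = λ × 1e9 = 1e9 / MTBF
λ = 1 / 111353 ≈ 8.980e-06 failures/hour
FIT = 1e9 / 111353 ≈ 8980 failures per 1e9 hours (nearest whole number)

λ = 8.980e-06 /h, FIT = 8980


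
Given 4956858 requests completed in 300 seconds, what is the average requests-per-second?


Formula: throughput = requests / seconds
throughput = 4956858 / 300
throughput = 16522.86 requests/second

16522.86 requests/second


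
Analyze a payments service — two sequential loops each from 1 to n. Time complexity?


Reasoning: sequential dominates: O(n) + O(n) = O(n)
Complexity: O(n)

O(n)


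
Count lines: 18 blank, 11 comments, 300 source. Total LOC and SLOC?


Total LOC = blank + comment + code
Total LOC = 18 + 11 + 300 = 329
SLOC (source only) = code = 300

Total LOC: 329, SLOC: 300


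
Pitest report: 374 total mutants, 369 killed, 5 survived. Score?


Mutation score = killed / total * 100
Mutation score = 369 / 374 * 100
Mutation score = 98.66%

98.66%


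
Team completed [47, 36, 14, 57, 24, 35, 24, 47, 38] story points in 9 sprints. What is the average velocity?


Formula: Avg velocity = Total points / Number of sprints
Points: [47, 36, 14, 57, 24, 35, 24, 47, 38]
Sum = 47 + 36 + 14 + 57 + 24 + 35 + 24 + 47 + 38 = 322
Avg velocity = 322 / 9 = 35.78 points/sprint

35.78 points/sprint


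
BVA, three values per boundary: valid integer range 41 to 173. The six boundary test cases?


Range: [41, 173]
Boundaries: just below min, min, min+1, max-1, max, just above max
Values: [40, 41, 42, 172, 173, 174]

[40, 41, 42, 172, 173, 174]


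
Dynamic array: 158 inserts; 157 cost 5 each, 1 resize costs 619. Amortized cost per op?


Formula: Amortized cost = Total cost / Operations
Total cost = (157 * 5) + (1 * 619)
Total cost = 785 + 619 = 1404
Amortized = 1404 / 158 = 8.8861

8.8861


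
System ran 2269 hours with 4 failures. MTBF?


Formula: MTBF = Total operating time / Number of failures
MTBF = 2269 / 4
MTBF = 567.25 hours

567.25 hours


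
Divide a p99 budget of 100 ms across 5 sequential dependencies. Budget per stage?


Formula: per_stage = total_budget / stages
per_stage = 100 / 5
per_stage = 20.0 ms

20.0 ms


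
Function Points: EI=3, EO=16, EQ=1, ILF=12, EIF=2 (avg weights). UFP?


UFP = EI*4 + EO*5 + EQ*4 + ILF*10 + EIF*7
UFP = 3*4 + 16*5 + 1*4 + 12*10 + 2*7
UFP = 12 + 80 + 4 + 120 + 14
UFP = 230

230


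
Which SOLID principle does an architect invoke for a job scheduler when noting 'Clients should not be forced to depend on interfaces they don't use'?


This describes the Interface Segregation Principle (ISP)

Interface Segregation Principle (ISP)


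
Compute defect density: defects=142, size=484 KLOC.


Defect density = defects / KLOC
Defect density = 142 / 484
Defect density = 0.293 defects/KLOC

0.293 defects/KLOC


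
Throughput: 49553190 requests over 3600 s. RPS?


Formula: throughput = requests / seconds
throughput = 49553190 / 3600
throughput = 13764.78 requests/second

13764.78 requests/second


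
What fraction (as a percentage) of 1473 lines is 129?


Coverage = covered / total * 100
Coverage = 129 / 1473 * 100
Coverage = 8.76%

8.76%


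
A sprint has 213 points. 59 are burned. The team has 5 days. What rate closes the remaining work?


Formula: Required rate = Remaining points / Days left
Remaining = 213 - 59 = 154 points
Required rate = 154 / 5 = 30.8 points/day

30.8 points/day


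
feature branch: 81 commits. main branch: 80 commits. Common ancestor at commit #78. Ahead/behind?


Common ancestor: commit #78
feature commits after divergence: 81 - 78 = 3
main commits after divergence: 80 - 78 = 2
feature is 3 commits ahead of main
main is 2 commits ahead of feature

feature ahead: 3, main ahead: 2


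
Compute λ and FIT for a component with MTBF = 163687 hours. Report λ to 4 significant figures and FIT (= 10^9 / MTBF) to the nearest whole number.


Formula: λ = 1 / MTBF; FIT = λ × 1e9 = 1e9 / MTBF
λ = 1 / 163687 ≈ 6.109e-06 failures/hour
FIT = 1e9 / 163687 ≈ 6109 failures per 1e9 hours (nearest whole number)

λ = 6.109e-06 /h, FIT = 6109


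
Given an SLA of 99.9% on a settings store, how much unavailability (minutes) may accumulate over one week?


Formula: allowed downtime = period * (100 - SLA) / 100
Period (week) = 10080 minutes
Unavailability fraction = (100 - 99.9) / 100
Allowed downtime = 10080 * (100 - 99.9) / 100
Allowed downtime = 10.08 minutes

10.08 minutes


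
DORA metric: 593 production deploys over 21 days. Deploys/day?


Formula: deployments per day = releases / days
= 593 / 21
= 28.238 deploys/day
(equivalently, 197.67 deploys/week)

28.238 deploys/day


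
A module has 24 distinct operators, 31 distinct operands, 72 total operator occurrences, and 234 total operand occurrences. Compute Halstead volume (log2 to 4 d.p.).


Formula: V = N * log2(η), where N = N1 + N2 and η = η1 + η2
η = 24 + 31 = 55
N = 72 + 234 = 306
log2(55) ≈ 5.7814
V = 306 * 5.7814 = 1769.11

1769.11


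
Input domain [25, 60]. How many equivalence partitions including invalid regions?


Valid range: [25, 60]
Class 1: x < 25 — invalid
Class 2: 25 ≤ x ≤ 60 — valid
Class 3: x > 60 — invalid
Total equivalence classes: 3

3 equivalence classes


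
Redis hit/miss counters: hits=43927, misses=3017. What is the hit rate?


Formula: hit rate = hits / (hits + misses) * 100
hit rate = 43927 / (43927 + 3017) * 100
hit rate = 43927 / 46944 * 100
hit rate = 93.57%

93.57%


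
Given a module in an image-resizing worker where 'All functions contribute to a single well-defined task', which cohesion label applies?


Reasoning: Best: single purpose
Type: Functional cohesion

Functional cohesion


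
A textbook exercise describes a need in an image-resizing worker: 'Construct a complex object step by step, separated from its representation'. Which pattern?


This matches the Builder pattern

Builder


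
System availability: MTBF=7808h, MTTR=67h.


Availability = MTBF / (MTBF + MTTR)
Availability = 7808 / (7808 + 67)
Availability = 7808 / 7875
Availability = 99.1492%

99.1492%


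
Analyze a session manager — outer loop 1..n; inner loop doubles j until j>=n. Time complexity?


Reasoning: linear outer times logarithmic inner
Complexity: O(n log n)

O(n log n)


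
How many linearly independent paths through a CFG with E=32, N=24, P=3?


Formula: V(G) = E - N + 2P
V(G) = 32 - 24 + 2*3
V(G) = 8 + 6
V(G) = 14

14


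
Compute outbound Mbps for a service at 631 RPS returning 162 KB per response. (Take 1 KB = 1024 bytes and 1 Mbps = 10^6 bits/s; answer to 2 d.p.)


Formula: Mbps = payload_bytes * RPS * 8 / 1e6
Payload per request = 162 KB = 162 * 1024 = 165888 bytes
Total bytes/sec = 165888 * 631 = 104675328
Total bits/sec = 104675328 * 8 = 837402624
Mbps = 837402624 / 1e6 = 837.4

837.4 Mbps


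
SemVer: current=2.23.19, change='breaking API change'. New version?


Current: 2.23.19
Change category: 'breaking API change' → major bump
SemVer rule: major bump → increment MAJOR, reset MINOR and PATCH to 0
New: 3.0.0

3.0.0


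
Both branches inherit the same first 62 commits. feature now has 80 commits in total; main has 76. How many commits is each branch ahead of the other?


Common ancestor: commit #62
feature commits after divergence: 80 - 62 = 18
main commits after divergence: 76 - 62 = 14
feature is 18 commits ahead of main
main is 14 commits ahead of feature

feature ahead: 18, main ahead: 14


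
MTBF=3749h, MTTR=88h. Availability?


Availability = MTBF / (MTBF + MTTR)
Availability = 3749 / (3749 + 88)
Availability = 3749 / 3837
Availability = 97.7065%

97.7065%


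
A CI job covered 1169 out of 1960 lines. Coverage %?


Coverage = covered / total * 100
Coverage = 1169 / 1960 * 100
Coverage = 59.64%

59.64%


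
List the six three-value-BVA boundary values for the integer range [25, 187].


Range: [25, 187]
Boundaries: just below min, min, min+1, max-1, max, just above max
Values: [24, 25, 26, 186, 187, 188]

[24, 25, 26, 186, 187, 188]


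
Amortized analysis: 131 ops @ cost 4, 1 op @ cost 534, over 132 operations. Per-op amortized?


Formula: Amortized cost = Total cost / Operations
Total cost = (131 * 4) + (1 * 534)
Total cost = 524 + 534 = 1058
Amortized = 1058 / 132 = 8.0152

8.0152


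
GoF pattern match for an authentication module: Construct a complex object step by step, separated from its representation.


This matches the Builder pattern

Builder


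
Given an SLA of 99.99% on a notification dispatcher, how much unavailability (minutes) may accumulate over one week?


Formula: allowed downtime = period * (100 - SLA) / 100
Period (week) = 10080 minutes
Unavailability fraction = (100 - 99.99) / 100
Allowed downtime = 10080 * (100 - 99.99) / 100
Allowed downtime = 1.008 minutes

1.008 minutes


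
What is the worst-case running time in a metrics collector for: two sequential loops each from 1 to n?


Reasoning: sequential dominates: O(n) + O(n) = O(n)
Complexity: O(n)

O(n)


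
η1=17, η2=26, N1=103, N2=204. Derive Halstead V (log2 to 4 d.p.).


Formula: V = N * log2(η), where N = N1 + N2 and η = η1 + η2
η = 17 + 26 = 43
N = 103 + 204 = 307
log2(43) ≈ 5.4263
V = 307 * 5.4263 = 1665.87

1665.87


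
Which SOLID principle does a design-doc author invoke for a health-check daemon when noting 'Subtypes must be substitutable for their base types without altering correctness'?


This describes the Liskov Substitution Principle (LSP)

Liskov Substitution Principle (LSP)


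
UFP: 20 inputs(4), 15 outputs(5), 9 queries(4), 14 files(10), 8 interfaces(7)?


UFP = EI*4 + EO*5 + EQ*4 + ILF*10 + EIF*7
UFP = 20*4 + 15*5 + 9*4 + 14*10 + 8*7
UFP = 80 + 75 + 36 + 140 + 56
UFP = 387

387


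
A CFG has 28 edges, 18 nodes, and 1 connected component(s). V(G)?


Formula: V(G) = E - N + 2P
V(G) = 28 - 18 + 2*1
V(G) = 10 + 2
V(G) = 12

12


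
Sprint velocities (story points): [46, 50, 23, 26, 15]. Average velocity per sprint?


Formula: Avg velocity = Total points / Number of sprints
Points: [46, 50, 23, 26, 15]
Sum = 46 + 50 + 23 + 26 + 15 = 160
Avg velocity = 160 / 5 = 32.0 points/sprint

32.0 points/sprint


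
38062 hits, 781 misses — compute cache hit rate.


Formula: hit rate = hits / (hits + misses) * 100
hit rate = 38062 / (38062 + 781) * 100
hit rate = 38062 / 38843 * 100
hit rate = 97.99%

97.99%


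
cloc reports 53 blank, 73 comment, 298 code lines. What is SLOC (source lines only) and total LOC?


Total LOC = blank + comment + code
Total LOC = 53 + 73 + 298 = 424
SLOC (source only) = code = 298

Total LOC: 424, SLOC: 298


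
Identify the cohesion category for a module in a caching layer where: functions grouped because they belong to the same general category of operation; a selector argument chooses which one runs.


Reasoning: Grouped by category of activity, not by data or sequence
Type: Logical cohesion

Logical cohesion


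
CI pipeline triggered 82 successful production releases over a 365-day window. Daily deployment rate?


Formula: deployments per day = releases / days
= 82 / 365
= 0.225 deploys/day
(equivalently, 1.57 deploys/week)

0.225 deploys/day


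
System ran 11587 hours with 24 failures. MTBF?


Formula: MTBF = Total operating time / Number of failures
MTBF = 11587 / 24
MTBF = 482.79 hours

482.79 hours


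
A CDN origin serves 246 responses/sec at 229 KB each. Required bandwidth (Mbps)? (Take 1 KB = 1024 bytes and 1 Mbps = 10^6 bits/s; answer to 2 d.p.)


Formula: Mbps = payload_bytes * RPS * 8 / 1e6
Payload per request = 229 KB = 229 * 1024 = 234496 bytes
Total bytes/sec = 234496 * 246 = 57686016
Total bits/sec = 57686016 * 8 = 461488128
Mbps = 461488128 / 1e6 = 461.49

461.49 Mbps


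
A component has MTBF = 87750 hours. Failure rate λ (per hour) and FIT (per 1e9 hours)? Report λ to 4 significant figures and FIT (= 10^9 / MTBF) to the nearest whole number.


Formula: λ = 1 / MTBF; FIT = λ × 1e9 = 1e9 / MTBF
λ = 1 / 87750 ≈ 1.140e-05 failures/hour
FIT = 1e9 / 87750 ≈ 11396 failures per 1e9 hours (nearest whole number)

λ = 1.140e-05 /h, FIT = 11396


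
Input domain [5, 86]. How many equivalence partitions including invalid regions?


Valid range: [5, 86]
Class 1: x < 5 — invalid
Class 2: 5 ≤ x ≤ 86 — valid
Class 3: x > 86 — invalid
Total equivalence classes: 3

3 equivalence classes


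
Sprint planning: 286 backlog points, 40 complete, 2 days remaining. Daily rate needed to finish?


Formula: Required rate = Remaining points / Days left
Remaining = 286 - 40 = 246 points
Required rate = 246 / 2 = 123.0 points/day

123.0 points/day


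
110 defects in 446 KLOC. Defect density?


Defect density = defects / KLOC
Defect density = 110 / 446
Defect density = 0.247 defects/KLOC

0.247 defects/KLOC


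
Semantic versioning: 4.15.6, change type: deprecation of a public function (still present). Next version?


Current: 4.15.6
Change category: 'deprecation of a public function (still present)' → minor bump
SemVer rule: minor bump → increment MINOR, reset PATCH to 0 (MAJOR unchanged)
New: 4.16.0

4.16.0


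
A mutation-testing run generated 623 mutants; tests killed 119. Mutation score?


Mutation score = killed / total * 100
Mutation score = 119 / 623 * 100
Mutation score = 19.1%

19.1%


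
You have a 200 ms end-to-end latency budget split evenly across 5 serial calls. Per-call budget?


Formula: per_stage = total_budget / stages
per_stage = 200 / 5
per_stage = 40.0 ms

40.0 ms


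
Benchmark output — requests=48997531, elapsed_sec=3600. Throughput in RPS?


Formula: throughput = requests / seconds
throughput = 48997531 / 3600
throughput = 13610.43 requests/second

13610.43 requests/second


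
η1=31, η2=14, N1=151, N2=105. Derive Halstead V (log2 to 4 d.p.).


Formula: V = N * log2(η), where N = N1 + N2 and η = η1 + η2
η = 31 + 14 = 45
N = 151 + 105 = 256
log2(45) ≈ 5.4919
V = 256 * 5.4919 = 1405.93

1405.93


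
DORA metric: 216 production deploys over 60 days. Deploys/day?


Formula: deployments per day = releases / days
= 216 / 60
= 3.6 deploys/day
(equivalently, 25.2 deploys/week)

3.6 deploys/day


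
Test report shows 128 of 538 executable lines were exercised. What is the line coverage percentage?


Coverage = covered / total * 100
Coverage = 128 / 538 * 100
Coverage = 23.79%

23.79%


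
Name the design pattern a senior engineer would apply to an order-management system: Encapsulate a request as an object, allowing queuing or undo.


This matches the Command pattern

Command


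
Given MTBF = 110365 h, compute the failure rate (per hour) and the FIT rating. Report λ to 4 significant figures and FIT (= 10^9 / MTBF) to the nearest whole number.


Formula: λ = 1 / MTBF; FIT = λ × 1e9 = 1e9 / MTBF
λ = 1 / 110365 ≈ 9.061e-06 failures/hour
FIT = 1e9 / 110365 ≈ 9061 failures per 1e9 hours (nearest whole number)

λ = 9.061e-06 /h, FIT = 9061


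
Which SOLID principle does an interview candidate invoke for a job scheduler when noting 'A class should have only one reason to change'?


This describes the Single Responsibility Principle (SRP)

Single Responsibility Principle (SRP)


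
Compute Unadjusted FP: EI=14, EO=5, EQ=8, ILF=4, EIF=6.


UFP = EI*4 + EO*5 + EQ*4 + ILF*10 + EIF*7
UFP = 14*4 + 5*5 + 8*4 + 4*10 + 6*7
UFP = 56 + 25 + 32 + 40 + 42
UFP = 195

195


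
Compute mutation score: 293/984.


Mutation score = killed / total * 100
Mutation score = 293 / 984 * 100
Mutation score = 29.78%

29.78%


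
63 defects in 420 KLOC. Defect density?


Defect density = defects / KLOC
Defect density = 63 / 420
Defect density = 0.15 defects/KLOC

0.15 defects/KLOC


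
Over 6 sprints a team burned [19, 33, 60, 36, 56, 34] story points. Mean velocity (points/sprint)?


Formula: Avg velocity = Total points / Number of sprints
Points: [19, 33, 60, 36, 56, 34]
Sum = 19 + 33 + 60 + 36 + 56 + 34 = 238
Avg velocity = 238 / 6 = 39.67 points/sprint

39.67 points/sprint


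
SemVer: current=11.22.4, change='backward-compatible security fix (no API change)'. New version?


Current: 11.22.4
Change category: 'backward-compatible security fix (no API change)' → patch bump
SemVer rule: patch bump → increment PATCH (MAJOR and MINOR unchanged)
New: 11.22.5

11.22.5


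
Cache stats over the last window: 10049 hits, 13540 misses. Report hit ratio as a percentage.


Formula: hit rate = hits / (hits + misses) * 100
hit rate = 10049 / (10049 + 13540) * 100
hit rate = 10049 / 23589 * 100
hit rate = 42.6%

42.6%


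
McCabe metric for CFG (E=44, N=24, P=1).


Formula: V(G) = E - N + 2P
V(G) = 44 - 24 + 2*1
V(G) = 20 + 2
V(G) = 22

22


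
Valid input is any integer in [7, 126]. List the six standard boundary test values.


Range: [7, 126]
Boundaries: just below min, min, min+1, max-1, max, just above max
Values: [6, 7, 8, 125, 126, 127]

[6, 7, 8, 125, 126, 127]


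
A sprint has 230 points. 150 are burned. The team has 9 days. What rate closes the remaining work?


Formula: Required rate = Remaining points / Days left
Remaining = 230 - 150 = 80 points
Required rate = 80 / 9 = 8.89 points/day

8.89 points/day


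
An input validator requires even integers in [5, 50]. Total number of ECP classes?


Constraint: even integers in [5, 50]
Class 1: x < 5 — out-of-range invalid
Class 2: x in [5,50] but odd — wrong type invalid
Class 3: x in [5,50] and even — valid
Class 4: x > 50 — out-of-range invalid
Total equivalence classes: 4

4 equivalence classes


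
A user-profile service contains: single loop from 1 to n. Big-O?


Reasoning: one pass through n items
Complexity: O(n)

O(n)


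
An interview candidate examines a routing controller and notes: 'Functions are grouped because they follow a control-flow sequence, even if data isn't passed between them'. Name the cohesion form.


Reasoning: Grouped by order of execution within a routine, not by data flow
Type: Procedural cohesion

Procedural cohesion


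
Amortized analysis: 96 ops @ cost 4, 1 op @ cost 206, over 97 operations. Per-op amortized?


Formula: Amortized cost = Total cost / Operations
Total cost = (96 * 4) + (1 * 206)
Total cost = 384 + 206 = 590
Amortized = 590 / 97 = 6.0825

6.0825


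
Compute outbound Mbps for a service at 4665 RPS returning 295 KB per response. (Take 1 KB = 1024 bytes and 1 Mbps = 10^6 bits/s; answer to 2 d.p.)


Formula: Mbps = payload_bytes * RPS * 8 / 1e6
Payload per request = 295 KB = 295 * 1024 = 302080 bytes
Total bytes/sec = 302080 * 4665 = 1409203200
Total bits/sec = 1409203200 * 8 = 11273625600
Mbps = 11273625600 / 1e6 = 11273.63

11273.63 Mbps


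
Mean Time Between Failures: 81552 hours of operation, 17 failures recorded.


Formula: MTBF = Total operating time / Number of failures
MTBF = 81552 / 17
MTBF = 4797.18 hours

4797.18 hours


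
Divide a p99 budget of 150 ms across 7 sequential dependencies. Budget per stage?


Formula: per_stage = total_budget / stages
per_stage = 150 / 7
per_stage = 21.43 ms

21.43 ms
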